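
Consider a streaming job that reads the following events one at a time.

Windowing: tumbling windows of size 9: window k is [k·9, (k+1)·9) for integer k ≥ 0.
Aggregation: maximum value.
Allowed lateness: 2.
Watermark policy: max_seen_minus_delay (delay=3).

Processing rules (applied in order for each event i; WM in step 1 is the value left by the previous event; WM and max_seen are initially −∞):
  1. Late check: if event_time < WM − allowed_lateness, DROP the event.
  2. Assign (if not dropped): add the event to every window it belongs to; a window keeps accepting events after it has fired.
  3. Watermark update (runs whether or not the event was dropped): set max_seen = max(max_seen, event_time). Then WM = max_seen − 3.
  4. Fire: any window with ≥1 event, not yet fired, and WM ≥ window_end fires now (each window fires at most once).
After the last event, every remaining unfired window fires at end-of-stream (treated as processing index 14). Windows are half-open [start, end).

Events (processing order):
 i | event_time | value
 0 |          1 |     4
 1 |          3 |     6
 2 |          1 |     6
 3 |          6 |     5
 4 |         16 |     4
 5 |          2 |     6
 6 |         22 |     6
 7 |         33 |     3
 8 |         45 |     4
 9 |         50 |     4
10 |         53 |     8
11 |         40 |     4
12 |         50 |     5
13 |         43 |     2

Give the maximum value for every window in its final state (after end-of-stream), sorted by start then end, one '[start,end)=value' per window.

i=0 t=1 v=4: → [0,9); WM=-2
i=1 t=3 v=6: → [0,9); WM=0
i=2 t=1 v=6: → [0,9); WM=0
i=3 t=6 v=5: → [0,9); WM=3
i=4 t=16 v=4: → [9,18); WM=13; [0,9) fires=6
i=5 t=2 v=6: DROP (t<13-2); WM=13
i=6 t=22 v=6: → [18,27); WM=19; [9,18) fires=4
i=7 t=33 v=3: → [27,36); WM=30; [18,27) fires=6
i=8 t=45 v=4: → [45,54); WM=42; [27,36) fires=3
i=9 t=50 v=4: → [45,54); WM=47
i=10 t=53 v=8: → [45,54); WM=50
i=11 t=40 v=4: DROP (t<50-2); WM=50
i=12 t=50 v=5: → [45,54); WM=50
i=13 t=43 v=2: DROP (t<50-2); WM=50

[0,9)=6 [9,18)=4 [18,27)=6 [27,36)=3 [45,54)=8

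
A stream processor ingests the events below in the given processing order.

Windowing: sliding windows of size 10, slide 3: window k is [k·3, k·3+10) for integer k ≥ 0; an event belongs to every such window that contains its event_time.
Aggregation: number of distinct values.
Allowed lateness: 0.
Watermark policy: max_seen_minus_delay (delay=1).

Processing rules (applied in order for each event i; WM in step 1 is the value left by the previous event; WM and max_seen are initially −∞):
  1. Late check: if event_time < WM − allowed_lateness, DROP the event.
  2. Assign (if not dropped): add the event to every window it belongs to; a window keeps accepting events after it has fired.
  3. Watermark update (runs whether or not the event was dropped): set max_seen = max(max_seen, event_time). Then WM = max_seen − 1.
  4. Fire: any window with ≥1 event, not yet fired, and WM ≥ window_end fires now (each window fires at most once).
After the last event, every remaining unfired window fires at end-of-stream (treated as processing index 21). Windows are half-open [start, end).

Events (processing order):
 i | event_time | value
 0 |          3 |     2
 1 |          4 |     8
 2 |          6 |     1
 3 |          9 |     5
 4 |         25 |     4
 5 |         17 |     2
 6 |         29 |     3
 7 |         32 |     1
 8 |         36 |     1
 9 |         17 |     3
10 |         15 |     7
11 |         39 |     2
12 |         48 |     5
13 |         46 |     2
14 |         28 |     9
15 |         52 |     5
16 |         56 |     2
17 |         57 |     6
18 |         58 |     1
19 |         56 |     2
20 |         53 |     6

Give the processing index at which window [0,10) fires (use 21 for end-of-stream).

i=0 t=3 v=2: → [3,13),[0,10); WM=2
i=1 t=4 v=8: → [3,13),[0,10); WM=3
i=2 t=6 v=1: → [6,16),[3,13),[0,10); WM=5
i=3 t=9 v=5: → [9,19),[6,16),[3,13),[0,10); WM=8
i=4 t=25 v=4: → [24,34),[21,31),[18,28); WM=24; [0,10) fires=4 [3,13) fires=4 [6,16) fires=2 [9,19) fires=1
i=5 t=17 v=2: DROP (t<24-0); WM=24
i=6 t=29 v=3: → [27,37),[24,34),[21,31); WM=28; [18,28) fires=1
i=7 t=32 v=1: → [30,40),[27,37),[24,34); WM=31; [21,31) fires=2
i=8 t=36 v=1: → [36,46),[33,43),[30,40),[27,37); WM=35; [24,34) fires=3
i=9 t=17 v=3: DROP (t<35-0); WM=35
i=10 t=15 v=7: DROP (t<35-0); WM=35
i=11 t=39 v=2: → [39,49),[36,46),[33,43),[30,40); WM=38; [27,37) fires=2
i=12 t=48 v=5: → [48,58),[45,55),[42,52),[39,49); WM=47; [30,40) fires=2 [33,43) fires=2 [36,46) fires=2
i=13 t=46 v=2: DROP (t<47-0); WM=47
i=14 t=28 v=9: DROP (t<47-0); WM=47
i=15 t=52 v=5: → [51,61),[48,58),[45,55); WM=51; [39,49) fires=2
i=16 t=56 v=2: → [54,64),[51,61),[48,58); WM=55; [42,52) fires=1 [45,55) fires=1
i=17 t=57 v=6: → [57,67),[54,64),[51,61),[48,58); WM=56
i=18 t=58 v=1: → [57,67),[54,64),[51,61); WM=57
i=19 t=56 v=2: DROP (t<57-0); WM=57
i=20 t=53 v=6: DROP (t<57-0); WM=57

4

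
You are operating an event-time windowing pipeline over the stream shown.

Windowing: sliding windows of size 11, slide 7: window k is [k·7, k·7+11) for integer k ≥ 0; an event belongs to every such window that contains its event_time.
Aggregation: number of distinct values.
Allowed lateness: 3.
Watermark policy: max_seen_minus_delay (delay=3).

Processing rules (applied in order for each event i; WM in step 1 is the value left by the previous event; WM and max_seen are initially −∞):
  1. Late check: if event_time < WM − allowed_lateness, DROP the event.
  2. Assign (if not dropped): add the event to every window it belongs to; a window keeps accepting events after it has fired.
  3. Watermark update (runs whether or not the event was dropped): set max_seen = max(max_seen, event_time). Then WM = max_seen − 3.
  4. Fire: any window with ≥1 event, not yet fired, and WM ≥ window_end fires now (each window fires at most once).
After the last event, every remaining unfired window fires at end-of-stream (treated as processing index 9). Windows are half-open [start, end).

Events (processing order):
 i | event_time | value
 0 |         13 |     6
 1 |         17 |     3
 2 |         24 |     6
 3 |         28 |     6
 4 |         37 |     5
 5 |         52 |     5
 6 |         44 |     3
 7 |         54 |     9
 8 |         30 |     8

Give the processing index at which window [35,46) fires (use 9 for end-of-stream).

i=0 t=13 v=6: → [7,18); WM=10
i=1 t=17 v=3: → [14,25),[7,18); WM=14
i=2 t=24 v=6: → [21,32),[14,25); WM=21; [7,18) fires=2
i=3 t=28 v=6: → [28,39),[21,32); WM=25; [14,25) fires=2
i=4 t=37 v=5: → [35,46),[28,39); WM=34; [21,32) fires=1
i=5 t=52 v=5: → [49,60),[42,53); WM=49; [28,39) fires=2 [35,46) fires=1
i=6 t=44 v=3: DROP (t<49-3); WM=49
i=7 t=54 v=9: → [49,60); WM=51
i=8 t=30 v=8: DROP (t<51-3); WM=51

5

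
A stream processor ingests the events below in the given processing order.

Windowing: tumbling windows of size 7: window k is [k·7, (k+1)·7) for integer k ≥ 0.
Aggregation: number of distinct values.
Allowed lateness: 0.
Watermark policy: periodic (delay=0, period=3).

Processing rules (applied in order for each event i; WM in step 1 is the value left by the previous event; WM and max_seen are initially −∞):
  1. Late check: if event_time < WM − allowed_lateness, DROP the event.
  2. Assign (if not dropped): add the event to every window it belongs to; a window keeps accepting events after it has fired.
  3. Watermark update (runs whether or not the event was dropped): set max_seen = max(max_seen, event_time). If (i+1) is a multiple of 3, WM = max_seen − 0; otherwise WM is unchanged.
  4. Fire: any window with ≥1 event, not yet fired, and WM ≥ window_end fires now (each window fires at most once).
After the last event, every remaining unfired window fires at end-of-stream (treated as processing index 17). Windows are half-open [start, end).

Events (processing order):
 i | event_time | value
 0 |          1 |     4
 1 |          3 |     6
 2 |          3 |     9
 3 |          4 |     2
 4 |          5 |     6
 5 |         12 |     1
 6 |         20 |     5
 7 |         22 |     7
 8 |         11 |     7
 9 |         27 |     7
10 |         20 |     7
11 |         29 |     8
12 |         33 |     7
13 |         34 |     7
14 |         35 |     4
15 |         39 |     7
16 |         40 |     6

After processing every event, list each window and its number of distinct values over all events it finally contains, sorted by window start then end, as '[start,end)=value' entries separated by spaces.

i=0 t=1 v=4: → [0,7); WM=−∞
i=1 t=3 v=6: → [0,7); WM=−∞
i=2 t=3 v=9: → [0,7); WM=3
i=3 t=4 v=2: → [0,7); WM=3
i=4 t=5 v=6: → [0,7); WM=3
i=5 t=12 v=1: → [7,14); WM=12; [0,7) fires=4
i=6 t=20 v=5: → [14,21); WM=12
i=7 t=22 v=7: → [21,28); WM=12
i=8 t=11 v=7: DROP (t<12-0); WM=22; [7,14) fires=1 [14,21) fires=1
i=9 t=27 v=7: → [21,28); WM=22
i=10 t=20 v=7: DROP (t<22-0); WM=22
i=11 t=29 v=8: → [28,35); WM=29; [21,28) fires=1
i=12 t=33 v=7: → [28,35); WM=29
i=13 t=34 v=7: → [28,35); WM=29
i=14 t=35 v=4: → [35,42); WM=35; [28,35) fires=2
i=15 t=39 v=7: → [35,42); WM=35
i=16 t=40 v=6: → [35,42); WM=35

[0,7)=4 [7,14)=1 [14,21)=1 [21,28)=1 [28,35)=2 [35,42)=3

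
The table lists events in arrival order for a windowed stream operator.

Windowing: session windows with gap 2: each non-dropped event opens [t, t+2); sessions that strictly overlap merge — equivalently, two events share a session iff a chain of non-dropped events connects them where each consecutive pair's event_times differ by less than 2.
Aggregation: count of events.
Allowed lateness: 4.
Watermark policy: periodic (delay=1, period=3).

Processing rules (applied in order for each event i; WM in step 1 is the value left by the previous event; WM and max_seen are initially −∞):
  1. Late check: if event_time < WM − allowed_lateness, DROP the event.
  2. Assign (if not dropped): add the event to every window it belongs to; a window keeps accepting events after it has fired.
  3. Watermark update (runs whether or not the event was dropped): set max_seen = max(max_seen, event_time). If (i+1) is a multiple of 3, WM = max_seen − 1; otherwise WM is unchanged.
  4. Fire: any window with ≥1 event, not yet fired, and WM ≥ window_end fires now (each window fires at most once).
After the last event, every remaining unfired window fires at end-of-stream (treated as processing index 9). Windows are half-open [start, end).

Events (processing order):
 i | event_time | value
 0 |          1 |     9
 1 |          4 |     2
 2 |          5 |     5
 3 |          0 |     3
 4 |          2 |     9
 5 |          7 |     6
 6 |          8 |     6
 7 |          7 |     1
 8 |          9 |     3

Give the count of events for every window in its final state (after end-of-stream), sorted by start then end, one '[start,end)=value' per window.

[0,4)=3 [4,7)=2 [7,11)=4

i=0 t=1 v=9: → [1,3); WM=−∞
i=1 t=4 v=2: → [4,6); WM=−∞
i=2 t=5 v=5: → [4,7); WM=4
i=3 t=0 v=3: → [0,3); WM=4
i=4 t=2 v=9: → [0,4); WM=4
i=5 t=7 v=6: → [7,9); WM=6
i=6 t=8 v=6: → [7,10); WM=6
i=7 t=7 v=1: → [7,10); WM=6
i=8 t=9 v=3: → [7,11); WM=8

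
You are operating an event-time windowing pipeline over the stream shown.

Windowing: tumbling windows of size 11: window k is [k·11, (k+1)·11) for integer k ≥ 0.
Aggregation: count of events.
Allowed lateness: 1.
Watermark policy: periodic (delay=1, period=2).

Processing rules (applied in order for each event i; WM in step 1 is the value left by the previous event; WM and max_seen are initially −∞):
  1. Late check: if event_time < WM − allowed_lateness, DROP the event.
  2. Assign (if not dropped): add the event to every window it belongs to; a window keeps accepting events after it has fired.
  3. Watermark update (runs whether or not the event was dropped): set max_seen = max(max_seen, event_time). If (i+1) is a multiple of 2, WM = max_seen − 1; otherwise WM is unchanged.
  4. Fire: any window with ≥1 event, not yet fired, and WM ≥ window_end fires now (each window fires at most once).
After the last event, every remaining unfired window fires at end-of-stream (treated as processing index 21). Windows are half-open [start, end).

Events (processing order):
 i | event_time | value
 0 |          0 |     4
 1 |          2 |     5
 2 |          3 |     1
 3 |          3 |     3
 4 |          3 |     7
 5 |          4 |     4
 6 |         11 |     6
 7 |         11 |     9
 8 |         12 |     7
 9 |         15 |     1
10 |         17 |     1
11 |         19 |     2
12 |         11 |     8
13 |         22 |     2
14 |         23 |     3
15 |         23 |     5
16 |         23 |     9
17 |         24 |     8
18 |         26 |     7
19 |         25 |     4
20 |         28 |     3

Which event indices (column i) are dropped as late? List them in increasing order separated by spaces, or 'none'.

i=0 t=0 v=4: → [0,11); WM=−∞
i=1 t=2 v=5: → [0,11); WM=1
i=2 t=3 v=1: → [0,11); WM=1
i=3 t=3 v=3: → [0,11); WM=2
i=4 t=3 v=7: → [0,11); WM=2
i=5 t=4 v=4: → [0,11); WM=3
i=6 t=11 v=6: → [11,22); WM=3
i=7 t=11 v=9: → [11,22); WM=10
i=8 t=12 v=7: → [11,22); WM=10
i=9 t=15 v=1: → [11,22); WM=14; [0,11) fires=6
i=10 t=17 v=1: → [11,22); WM=14
i=11 t=19 v=2: → [11,22); WM=18
i=12 t=11 v=8: DROP (t<18-1); WM=18
i=13 t=22 v=2: → [22,33); WM=21
i=14 t=23 v=3: → [22,33); WM=21
i=15 t=23 v=5: → [22,33); WM=22; [11,22) fires=6
i=16 t=23 v=9: → [22,33); WM=22
i=17 t=24 v=8: → [22,33); WM=23
i=18 t=26 v=7: → [22,33); WM=23
i=19 t=25 v=4: → [22,33); WM=25
i=20 t=28 v=3: → [22,33); WM=25

12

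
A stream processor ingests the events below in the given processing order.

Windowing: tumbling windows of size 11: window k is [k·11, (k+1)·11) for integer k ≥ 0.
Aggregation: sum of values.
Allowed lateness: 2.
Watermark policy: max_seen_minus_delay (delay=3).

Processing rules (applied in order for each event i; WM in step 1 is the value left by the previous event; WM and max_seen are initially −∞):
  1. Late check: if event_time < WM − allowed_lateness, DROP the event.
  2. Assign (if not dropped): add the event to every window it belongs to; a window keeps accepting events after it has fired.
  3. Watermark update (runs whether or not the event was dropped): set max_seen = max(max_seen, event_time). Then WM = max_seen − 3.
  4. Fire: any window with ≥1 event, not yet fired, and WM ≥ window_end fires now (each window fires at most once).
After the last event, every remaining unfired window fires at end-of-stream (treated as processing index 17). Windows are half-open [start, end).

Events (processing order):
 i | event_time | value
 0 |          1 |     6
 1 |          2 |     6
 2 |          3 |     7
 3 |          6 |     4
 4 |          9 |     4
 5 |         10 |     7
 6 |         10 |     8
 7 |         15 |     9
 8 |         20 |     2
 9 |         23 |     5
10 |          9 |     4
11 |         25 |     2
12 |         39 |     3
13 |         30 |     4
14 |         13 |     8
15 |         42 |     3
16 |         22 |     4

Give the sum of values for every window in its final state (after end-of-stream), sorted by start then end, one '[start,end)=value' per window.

[0,11)=42 [11,22)=11 [22,33)=7 [33,44)=6

i=0 t=1 v=6: → [0,11); WM=-2
i=1 t=2 v=6: → [0,11); WM=-1
i=2 t=3 v=7: → [0,11); WM=0
i=3 t=6 v=4: → [0,11); WM=3
i=4 t=9 v=4: → [0,11); WM=6
i=5 t=10 v=7: → [0,11); WM=7
i=6 t=10 v=8: → [0,11); WM=7
i=7 t=15 v=9: → [11,22); WM=12; [0,11) fires=42
i=8 t=20 v=2: → [11,22); WM=17
i=9 t=23 v=5: → [22,33); WM=20
i=10 t=9 v=4: DROP (t<20-2); WM=20
i=11 t=25 v=2: → [22,33); WM=22; [11,22) fires=11
i=12 t=39 v=3: → [33,44); WM=36; [22,33) fires=7
i=13 t=30 v=4: DROP (t<36-2); WM=36
i=14 t=13 v=8: DROP (t<36-2); WM=36
i=15 t=42 v=3: → [33,44); WM=39
i=16 t=22 v=4: DROP (t<39-2); WM=39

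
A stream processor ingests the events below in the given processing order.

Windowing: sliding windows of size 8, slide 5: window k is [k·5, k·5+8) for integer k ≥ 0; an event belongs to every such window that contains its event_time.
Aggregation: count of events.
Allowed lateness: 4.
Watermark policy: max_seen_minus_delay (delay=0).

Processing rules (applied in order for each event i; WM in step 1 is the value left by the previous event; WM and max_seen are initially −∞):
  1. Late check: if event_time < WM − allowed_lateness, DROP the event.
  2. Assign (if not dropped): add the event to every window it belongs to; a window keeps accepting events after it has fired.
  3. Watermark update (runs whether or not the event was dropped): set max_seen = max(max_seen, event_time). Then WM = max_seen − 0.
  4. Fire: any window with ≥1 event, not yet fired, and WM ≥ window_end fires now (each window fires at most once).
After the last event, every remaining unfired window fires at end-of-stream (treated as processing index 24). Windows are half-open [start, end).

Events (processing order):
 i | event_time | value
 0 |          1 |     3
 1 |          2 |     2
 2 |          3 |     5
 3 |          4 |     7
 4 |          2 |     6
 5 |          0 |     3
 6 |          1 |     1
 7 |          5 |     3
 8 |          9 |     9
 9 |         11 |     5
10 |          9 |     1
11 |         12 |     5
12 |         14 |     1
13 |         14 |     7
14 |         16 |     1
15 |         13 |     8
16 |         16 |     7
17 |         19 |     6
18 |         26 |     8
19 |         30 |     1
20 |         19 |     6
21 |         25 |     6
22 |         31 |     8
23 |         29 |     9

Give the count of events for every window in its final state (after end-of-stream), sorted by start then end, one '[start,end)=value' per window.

i=0 t=1 v=3: → [0,8); WM=1
i=1 t=2 v=2: → [0,8); WM=2
i=2 t=3 v=5: → [0,8); WM=3
i=3 t=4 v=7: → [0,8); WM=4
i=4 t=2 v=6: → [0,8); WM=4
i=5 t=0 v=3: → [0,8); WM=4
i=6 t=1 v=1: → [0,8); WM=4
i=7 t=5 v=3: → [5,13),[0,8); WM=5
i=8 t=9 v=9: → [5,13); WM=9; [0,8) fires=8
i=9 t=11 v=5: → [10,18),[5,13); WM=11
i=10 t=9 v=1: → [5,13); WM=11
i=11 t=12 v=5: → [10,18),[5,13); WM=12
i=12 t=14 v=1: → [10,18); WM=14; [5,13) fires=5
i=13 t=14 v=7: → [10,18); WM=14
i=14 t=16 v=1: → [15,23),[10,18); WM=16
i=15 t=13 v=8: → [10,18); WM=16
i=16 t=16 v=7: → [15,23),[10,18); WM=16
i=17 t=19 v=6: → [15,23); WM=19; [10,18) fires=7
i=18 t=26 v=8: → [25,33),[20,28); WM=26; [15,23) fires=3
i=19 t=30 v=1: → [30,38),[25,33); WM=30; [20,28) fires=1
i=20 t=19 v=6: DROP (t<30-4); WM=30
i=21 t=25 v=6: DROP (t<30-4); WM=30
i=22 t=31 v=8: → [30,38),[25,33); WM=31
i=23 t=29 v=9: → [25,33); WM=31

[0,8)=8 [5,13)=5 [10,18)=7 [15,23)=3 [20,28)=1 [25,33)=4 [30,38)=2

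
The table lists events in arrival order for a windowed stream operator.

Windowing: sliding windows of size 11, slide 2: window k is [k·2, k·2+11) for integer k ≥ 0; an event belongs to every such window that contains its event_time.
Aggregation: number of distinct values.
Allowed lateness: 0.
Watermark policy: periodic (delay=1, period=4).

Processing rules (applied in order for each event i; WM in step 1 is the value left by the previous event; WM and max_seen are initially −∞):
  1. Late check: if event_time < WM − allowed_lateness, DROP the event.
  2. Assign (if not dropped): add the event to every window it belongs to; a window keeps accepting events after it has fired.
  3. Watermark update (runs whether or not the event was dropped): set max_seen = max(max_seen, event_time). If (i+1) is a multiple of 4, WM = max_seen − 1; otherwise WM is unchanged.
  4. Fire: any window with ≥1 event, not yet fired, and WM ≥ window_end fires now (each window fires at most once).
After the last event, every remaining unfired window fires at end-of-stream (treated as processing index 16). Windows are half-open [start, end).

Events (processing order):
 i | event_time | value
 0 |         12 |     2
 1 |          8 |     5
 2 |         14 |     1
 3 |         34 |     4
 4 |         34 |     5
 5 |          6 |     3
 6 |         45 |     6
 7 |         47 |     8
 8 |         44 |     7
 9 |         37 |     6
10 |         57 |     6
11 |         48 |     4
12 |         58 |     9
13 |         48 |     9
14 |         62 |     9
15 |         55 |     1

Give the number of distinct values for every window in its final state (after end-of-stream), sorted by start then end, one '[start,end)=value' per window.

i=0 t=12 v=2: → [12,23),[10,21),[8,19),[6,17),[4,15),[2,13); WM=−∞
i=1 t=8 v=5: → [8,19),[6,17),[4,15),[2,13),[0,11); WM=−∞
i=2 t=14 v=1: → [14,25),[12,23),[10,21),[8,19),[6,17),[4,15); WM=−∞
i=3 t=34 v=4: → [34,45),[32,43),[30,41),[28,39),[26,37),[24,35); WM=33; [0,11) fires=1 [2,13) fires=2 [4,15) fires=3 [6,17) fires=3 [8,19) fires=3 [10,21) fires=2 [12,23) fires=2 [14,25) fires=1
i=4 t=34 v=5: → [34,45),[32,43),[30,41),[28,39),[26,37),[24,35); WM=33
i=5 t=6 v=3: DROP (t<33-0); WM=33
i=6 t=45 v=6: → [44,55),[42,53),[40,51),[38,49),[36,47); WM=33
i=7 t=47 v=8: → [46,57),[44,55),[42,53),[40,51),[38,49); WM=46; [24,35) fires=2 [26,37) fires=2 [28,39) fires=2 [30,41) fires=2 [32,43) fires=2 [34,45) fires=2
i=8 t=44 v=7: DROP (t<46-0); WM=46
i=9 t=37 v=6: DROP (t<46-0); WM=46
i=10 t=57 v=6: → [56,67),[54,65),[52,63),[50,61),[48,59); WM=46
i=11 t=48 v=4: → [48,59),[46,57),[44,55),[42,53),[40,51),[38,49); WM=56; [36,47) fires=1 [38,49) fires=3 [40,51) fires=3 [42,53) fires=3 [44,55) fires=3
i=12 t=58 v=9: → [58,69),[56,67),[54,65),[52,63),[50,61),[48,59); WM=56
i=13 t=48 v=9: DROP (t<56-0); WM=56
i=14 t=62 v=9: → [62,73),[60,71),[58,69),[56,67),[54,65),[52,63); WM=56
i=15 t=55 v=1: DROP (t<56-0); WM=61; [46,57) fires=2 [48,59) fires=3 [50,61) fires=2

[0,11)=1 [2,13)=2 [4,15)=3 [6,17)=3 [8,19)=3 [10,21)=2 [12,23)=2 [14,25)=1 [24,35)=2 [26,37)=2 [28,39)=2 [30,41)=2 [32,43)=2 [34,45)=2 [36,47)=1 [38,49)=3 [40,51)=3 [42,53)=3 [44,55)=3 [46,57)=2 [48,59)=3 [50,61)=2 [52,63)=2 [54,65)=2 [56,67)=2 [58,69)=1 [60,71)=1 [62,73)=1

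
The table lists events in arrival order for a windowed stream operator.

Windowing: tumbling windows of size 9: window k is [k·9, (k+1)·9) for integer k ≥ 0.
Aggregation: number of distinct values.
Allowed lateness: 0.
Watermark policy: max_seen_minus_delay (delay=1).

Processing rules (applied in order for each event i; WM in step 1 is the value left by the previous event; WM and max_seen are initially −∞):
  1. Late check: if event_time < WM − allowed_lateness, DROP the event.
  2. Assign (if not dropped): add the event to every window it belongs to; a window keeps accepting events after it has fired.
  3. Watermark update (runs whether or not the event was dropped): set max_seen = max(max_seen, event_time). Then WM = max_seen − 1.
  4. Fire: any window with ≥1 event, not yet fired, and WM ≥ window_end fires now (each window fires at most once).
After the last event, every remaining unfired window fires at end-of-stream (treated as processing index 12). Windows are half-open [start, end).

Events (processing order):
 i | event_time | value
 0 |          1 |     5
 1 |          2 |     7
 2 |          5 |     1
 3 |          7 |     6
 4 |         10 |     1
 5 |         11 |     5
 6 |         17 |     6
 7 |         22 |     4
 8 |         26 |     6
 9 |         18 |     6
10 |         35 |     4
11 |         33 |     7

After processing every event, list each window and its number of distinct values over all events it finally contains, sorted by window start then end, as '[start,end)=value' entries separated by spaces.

[0,9)=4 [9,18)=3 [18,27)=2 [27,36)=1

i=0 t=1 v=5: → [0,9); WM=0
i=1 t=2 v=7: → [0,9); WM=1
i=2 t=5 v=1: → [0,9); WM=4
i=3 t=7 v=6: → [0,9); WM=6
i=4 t=10 v=1: → [9,18); WM=9; [0,9) fires=4
i=5 t=11 v=5: → [9,18); WM=10
i=6 t=17 v=6: → [9,18); WM=16
i=7 t=22 v=4: → [18,27); WM=21; [9,18) fires=3
i=8 t=26 v=6: → [18,27); WM=25
i=9 t=18 v=6: DROP (t<25-0); WM=25
i=10 t=35 v=4: → [27,36); WM=34; [18,27) fires=2
i=11 t=33 v=7: DROP (t<34-0); WM=34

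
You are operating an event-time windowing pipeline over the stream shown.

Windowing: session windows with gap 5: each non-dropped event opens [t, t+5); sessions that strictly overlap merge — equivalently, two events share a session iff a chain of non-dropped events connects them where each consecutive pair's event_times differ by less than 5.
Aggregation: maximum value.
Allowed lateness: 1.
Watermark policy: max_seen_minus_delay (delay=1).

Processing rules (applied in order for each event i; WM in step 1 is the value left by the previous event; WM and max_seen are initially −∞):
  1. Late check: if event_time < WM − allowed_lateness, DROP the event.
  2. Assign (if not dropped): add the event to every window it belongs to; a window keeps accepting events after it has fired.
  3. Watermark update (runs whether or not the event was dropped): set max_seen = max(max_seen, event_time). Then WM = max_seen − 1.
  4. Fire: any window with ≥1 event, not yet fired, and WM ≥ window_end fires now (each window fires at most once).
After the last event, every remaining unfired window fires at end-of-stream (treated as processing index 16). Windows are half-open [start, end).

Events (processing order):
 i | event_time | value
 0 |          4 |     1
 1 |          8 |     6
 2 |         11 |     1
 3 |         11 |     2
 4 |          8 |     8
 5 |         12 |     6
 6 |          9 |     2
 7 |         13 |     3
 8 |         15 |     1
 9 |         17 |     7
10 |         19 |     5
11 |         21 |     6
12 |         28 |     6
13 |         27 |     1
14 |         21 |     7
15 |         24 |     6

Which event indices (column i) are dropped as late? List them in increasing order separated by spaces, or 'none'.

4 6 14 15

i=0 t=4 v=1: → [4,9); WM=3
i=1 t=8 v=6: → [4,13); WM=7
i=2 t=11 v=1: → [4,16); WM=10
i=3 t=11 v=2: → [4,16); WM=10
i=4 t=8 v=8: DROP (t<10-1); WM=10
i=5 t=12 v=6: → [4,17); WM=11
i=6 t=9 v=2: DROP (t<11-1); WM=11
i=7 t=13 v=3: → [4,18); WM=12
i=8 t=15 v=1: → [4,20); WM=14
i=9 t=17 v=7: → [4,22); WM=16
i=10 t=19 v=5: → [4,24); WM=18
i=11 t=21 v=6: → [4,26); WM=20
i=12 t=28 v=6: → [28,33); WM=27
i=13 t=27 v=1: → [27,33); WM=27
i=14 t=21 v=7: DROP (t<27-1); WM=27
i=15 t=24 v=6: DROP (t<27-1); WM=27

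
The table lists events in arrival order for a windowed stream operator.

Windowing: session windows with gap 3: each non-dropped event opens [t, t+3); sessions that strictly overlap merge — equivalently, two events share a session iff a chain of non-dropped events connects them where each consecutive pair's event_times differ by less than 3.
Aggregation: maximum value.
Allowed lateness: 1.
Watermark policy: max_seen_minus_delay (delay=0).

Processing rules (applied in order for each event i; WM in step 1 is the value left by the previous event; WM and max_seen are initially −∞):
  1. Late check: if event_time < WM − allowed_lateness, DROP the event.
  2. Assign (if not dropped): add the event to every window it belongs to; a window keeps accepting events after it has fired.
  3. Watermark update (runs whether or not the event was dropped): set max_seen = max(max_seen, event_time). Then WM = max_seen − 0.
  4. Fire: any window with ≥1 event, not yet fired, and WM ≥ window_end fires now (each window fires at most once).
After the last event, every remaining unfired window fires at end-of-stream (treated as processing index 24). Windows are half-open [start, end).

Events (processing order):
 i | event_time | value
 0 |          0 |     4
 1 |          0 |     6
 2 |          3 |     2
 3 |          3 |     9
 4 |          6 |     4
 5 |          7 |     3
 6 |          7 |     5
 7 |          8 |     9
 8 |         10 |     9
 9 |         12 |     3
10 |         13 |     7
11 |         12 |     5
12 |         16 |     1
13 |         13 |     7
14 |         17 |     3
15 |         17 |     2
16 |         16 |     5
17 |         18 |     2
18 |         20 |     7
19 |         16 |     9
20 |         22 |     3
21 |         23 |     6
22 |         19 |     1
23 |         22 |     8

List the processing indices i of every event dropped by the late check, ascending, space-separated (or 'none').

i=0 t=0 v=4: → [0,3); WM=0
i=1 t=0 v=6: → [0,3); WM=0
i=2 t=3 v=2: → [3,6); WM=3
i=3 t=3 v=9: → [3,6); WM=3
i=4 t=6 v=4: → [6,9); WM=6
i=5 t=7 v=3: → [6,10); WM=7
i=6 t=7 v=5: → [6,10); WM=7
i=7 t=8 v=9: → [6,11); WM=8
i=8 t=10 v=9: → [6,13); WM=10
i=9 t=12 v=3: → [6,15); WM=12
i=10 t=13 v=7: → [6,16); WM=13
i=11 t=12 v=5: → [6,16); WM=13
i=12 t=16 v=1: → [16,19); WM=16
i=13 t=13 v=7: DROP (t<16-1); WM=16
i=14 t=17 v=3: → [16,20); WM=17
i=15 t=17 v=2: → [16,20); WM=17
i=16 t=16 v=5: → [16,20); WM=17
i=17 t=18 v=2: → [16,21); WM=18
i=18 t=20 v=7: → [16,23); WM=20
i=19 t=16 v=9: DROP (t<20-1); WM=20
i=20 t=22 v=3: → [16,25); WM=22
i=21 t=23 v=6: → [16,26); WM=23
i=22 t=19 v=1: DROP (t<23-1); WM=23
i=23 t=22 v=8: → [16,26); WM=23

13 19 22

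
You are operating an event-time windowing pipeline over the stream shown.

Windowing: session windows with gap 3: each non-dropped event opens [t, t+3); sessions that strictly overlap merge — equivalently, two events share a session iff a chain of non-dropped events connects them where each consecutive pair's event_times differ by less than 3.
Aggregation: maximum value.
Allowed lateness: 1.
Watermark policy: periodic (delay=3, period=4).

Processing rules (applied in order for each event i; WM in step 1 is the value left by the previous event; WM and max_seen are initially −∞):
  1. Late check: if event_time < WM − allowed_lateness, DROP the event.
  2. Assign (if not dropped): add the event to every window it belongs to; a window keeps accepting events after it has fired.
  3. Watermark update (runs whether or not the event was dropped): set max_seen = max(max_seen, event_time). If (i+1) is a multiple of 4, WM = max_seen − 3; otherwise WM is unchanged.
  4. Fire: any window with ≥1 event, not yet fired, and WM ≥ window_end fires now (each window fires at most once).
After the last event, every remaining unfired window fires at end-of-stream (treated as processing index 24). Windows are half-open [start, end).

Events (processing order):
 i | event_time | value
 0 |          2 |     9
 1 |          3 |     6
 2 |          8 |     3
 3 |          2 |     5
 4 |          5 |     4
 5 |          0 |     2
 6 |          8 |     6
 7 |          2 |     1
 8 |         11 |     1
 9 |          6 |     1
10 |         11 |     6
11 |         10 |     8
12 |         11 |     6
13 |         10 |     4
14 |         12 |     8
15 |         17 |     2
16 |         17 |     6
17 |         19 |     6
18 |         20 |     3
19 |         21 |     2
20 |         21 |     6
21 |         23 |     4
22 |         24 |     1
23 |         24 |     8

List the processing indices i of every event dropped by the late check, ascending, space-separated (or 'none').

i=0 t=2 v=9: → [2,5); WM=−∞
i=1 t=3 v=6: → [2,6); WM=−∞
i=2 t=8 v=3: → [8,11); WM=−∞
i=3 t=2 v=5: → [2,6); WM=5
i=4 t=5 v=4: → [2,8); WM=5
i=5 t=0 v=2: DROP (t<5-1); WM=5
i=6 t=8 v=6: → [8,11); WM=5
i=7 t=2 v=1: DROP (t<5-1); WM=5
i=8 t=11 v=1: → [11,14); WM=5
i=9 t=6 v=1: → [2,11); WM=5
i=10 t=11 v=6: → [11,14); WM=5
i=11 t=10 v=8: → [2,14); WM=8
i=12 t=11 v=6: → [2,14); WM=8
i=13 t=10 v=4: → [2,14); WM=8
i=14 t=12 v=8: → [2,15); WM=8
i=15 t=17 v=2: → [17,20); WM=14
i=16 t=17 v=6: → [17,20); WM=14
i=17 t=19 v=6: → [17,22); WM=14
i=18 t=20 v=3: → [17,23); WM=14
i=19 t=21 v=2: → [17,24); WM=18
i=20 t=21 v=6: → [17,24); WM=18
i=21 t=23 v=4: → [17,26); WM=18
i=22 t=24 v=1: → [17,27); WM=18
i=23 t=24 v=8: → [17,27); WM=21

5 7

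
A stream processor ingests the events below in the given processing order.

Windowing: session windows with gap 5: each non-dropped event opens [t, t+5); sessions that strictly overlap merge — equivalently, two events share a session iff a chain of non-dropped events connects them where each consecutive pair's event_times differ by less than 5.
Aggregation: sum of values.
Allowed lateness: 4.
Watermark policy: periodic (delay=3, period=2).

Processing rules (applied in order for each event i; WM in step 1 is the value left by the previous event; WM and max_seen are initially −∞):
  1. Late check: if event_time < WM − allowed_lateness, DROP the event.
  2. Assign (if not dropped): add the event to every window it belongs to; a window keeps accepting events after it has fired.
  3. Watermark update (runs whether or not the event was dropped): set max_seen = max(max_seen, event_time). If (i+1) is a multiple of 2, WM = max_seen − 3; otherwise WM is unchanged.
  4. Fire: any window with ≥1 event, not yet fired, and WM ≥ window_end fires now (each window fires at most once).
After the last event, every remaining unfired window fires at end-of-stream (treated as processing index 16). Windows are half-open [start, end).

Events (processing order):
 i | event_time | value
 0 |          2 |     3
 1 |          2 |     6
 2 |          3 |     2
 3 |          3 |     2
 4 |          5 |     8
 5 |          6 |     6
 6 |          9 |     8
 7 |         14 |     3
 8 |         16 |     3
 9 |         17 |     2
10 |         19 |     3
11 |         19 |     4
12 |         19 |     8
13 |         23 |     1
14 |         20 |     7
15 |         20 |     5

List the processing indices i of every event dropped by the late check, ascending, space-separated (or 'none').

none

i=0 t=2 v=3: → [2,7); WM=−∞
i=1 t=2 v=6: → [2,7); WM=-1
i=2 t=3 v=2: → [2,8); WM=-1
i=3 t=3 v=2: → [2,8); WM=0
i=4 t=5 v=8: → [2,10); WM=0
i=5 t=6 v=6: → [2,11); WM=3
i=6 t=9 v=8: → [2,14); WM=3
i=7 t=14 v=3: → [14,19); WM=11
i=8 t=16 v=3: → [14,21); WM=11
i=9 t=17 v=2: → [14,22); WM=14
i=10 t=19 v=3: → [14,24); WM=14
i=11 t=19 v=4: → [14,24); WM=16
i=12 t=19 v=8: → [14,24); WM=16
i=13 t=23 v=1: → [14,28); WM=20
i=14 t=20 v=7: → [14,28); WM=20
i=15 t=20 v=5: → [14,28); WM=20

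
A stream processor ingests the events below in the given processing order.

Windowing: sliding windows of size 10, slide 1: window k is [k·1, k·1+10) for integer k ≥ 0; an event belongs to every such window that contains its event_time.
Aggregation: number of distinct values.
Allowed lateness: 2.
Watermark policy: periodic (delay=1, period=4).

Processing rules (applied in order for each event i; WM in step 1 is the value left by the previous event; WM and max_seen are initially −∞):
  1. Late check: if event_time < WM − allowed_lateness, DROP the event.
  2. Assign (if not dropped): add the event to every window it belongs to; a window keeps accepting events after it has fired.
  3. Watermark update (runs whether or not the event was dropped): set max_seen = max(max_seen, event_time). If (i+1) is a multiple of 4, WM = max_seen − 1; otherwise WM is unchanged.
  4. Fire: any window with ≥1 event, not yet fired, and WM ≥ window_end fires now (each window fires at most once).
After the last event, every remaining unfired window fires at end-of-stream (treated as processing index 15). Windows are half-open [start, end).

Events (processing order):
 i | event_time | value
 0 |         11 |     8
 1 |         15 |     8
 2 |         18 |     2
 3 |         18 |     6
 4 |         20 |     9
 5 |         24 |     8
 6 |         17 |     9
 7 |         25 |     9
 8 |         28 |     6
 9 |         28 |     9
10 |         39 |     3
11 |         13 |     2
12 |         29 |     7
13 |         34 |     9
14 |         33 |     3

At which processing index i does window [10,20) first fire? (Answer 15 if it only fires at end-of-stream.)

7

i=0 t=11 v=8: → [11,21),[10,20),[9,19),[8,18),[7,17),[6,16),[5,15),[4,14),[3,13),[2,12); WM=−∞
i=1 t=15 v=8: → [15,25),[14,24),[13,23),[12,22),[11,21),[10,20),[9,19),[8,18),[7,17),[6,16); WM=−∞
i=2 t=18 v=2: → [18,28),[17,27),[16,26),[15,25),[14,24),[13,23),[12,22),[11,21),[10,20),[9,19); WM=−∞
i=3 t=18 v=6: → [18,28),[17,27),[16,26),[15,25),[14,24),[13,23),[12,22),[11,21),[10,20),[9,19); WM=17; [2,12) fires=1 [3,13) fires=1 [4,14) fires=1 [5,15) fires=1 [6,16) fires=1 [7,17) fires=1
i=4 t=20 v=9: → [20,30),[19,29),[18,28),[17,27),[16,26),[15,25),[14,24),[13,23),[12,22),[11,21); WM=17
i=5 t=24 v=8: → [24,34),[23,33),[22,32),[21,31),[20,30),[19,29),[18,28),[17,27),[16,26),[15,25); WM=17
i=6 t=17 v=9: → [17,27),[16,26),[15,25),[14,24),[13,23),[12,22),[11,21),[10,20),[9,19),[8,18); WM=17
i=7 t=25 v=9: → [25,35),[24,34),[23,33),[22,32),[21,31),[20,30),[19,29),[18,28),[17,27),[16,26); WM=24; [8,18) fires=2 [9,19) fires=4 [10,20) fires=4 [11,21) fires=4 [12,22) fires=4 [13,23) fires=4 [14,24) fires=4
i=8 t=28 v=6: → [28,38),[27,37),[26,36),[25,35),[24,34),[23,33),[22,32),[21,31),[20,30),[19,29); WM=24
i=9 t=28 v=9: → [28,38),[27,37),[26,36),[25,35),[24,34),[23,33),[22,32),[21,31),[20,30),[19,29); WM=24
i=10 t=39 v=3: → [39,49),[38,48),[37,47),[36,46),[35,45),[34,44),[33,43),[32,42),[31,41),[30,40); WM=24
i=11 t=13 v=2: DROP (t<24-2); WM=38; [15,25) fires=4 [16,26) fires=4 [17,27) fires=4 [18,28) fires=4 [19,29) fires=3 [20,30) fires=3 [21,31) fires=3 [22,32) fires=3 [23,33) fires=3 [24,34) fires=3 [25,35) fires=2 [26,36) fires=2 [27,37) fires=2 [28,38) fires=2
i=12 t=29 v=7: DROP (t<38-2); WM=38
i=13 t=34 v=9: DROP (t<38-2); WM=38
i=14 t=33 v=3: DROP (t<38-2); WM=38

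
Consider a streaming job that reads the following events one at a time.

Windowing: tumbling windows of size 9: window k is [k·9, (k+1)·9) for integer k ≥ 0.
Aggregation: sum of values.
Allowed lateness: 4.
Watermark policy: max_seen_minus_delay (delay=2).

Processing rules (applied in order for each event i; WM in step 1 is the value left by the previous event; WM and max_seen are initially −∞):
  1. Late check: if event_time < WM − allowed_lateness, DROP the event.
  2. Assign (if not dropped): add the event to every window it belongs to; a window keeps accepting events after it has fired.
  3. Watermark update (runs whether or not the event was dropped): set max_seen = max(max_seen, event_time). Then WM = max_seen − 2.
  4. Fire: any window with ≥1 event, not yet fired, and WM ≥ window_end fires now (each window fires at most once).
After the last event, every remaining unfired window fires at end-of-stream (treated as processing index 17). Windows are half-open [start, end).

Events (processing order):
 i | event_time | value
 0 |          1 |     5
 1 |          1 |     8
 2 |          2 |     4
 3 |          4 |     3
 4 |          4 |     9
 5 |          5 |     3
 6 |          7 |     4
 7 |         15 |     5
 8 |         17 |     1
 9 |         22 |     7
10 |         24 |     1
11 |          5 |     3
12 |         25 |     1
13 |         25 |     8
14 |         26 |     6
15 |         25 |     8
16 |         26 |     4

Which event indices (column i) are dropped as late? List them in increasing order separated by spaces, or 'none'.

11

i=0 t=1 v=5: → [0,9); WM=-1
i=1 t=1 v=8: → [0,9); WM=-1
i=2 t=2 v=4: → [0,9); WM=0
i=3 t=4 v=3: → [0,9); WM=2
i=4 t=4 v=9: → [0,9); WM=2
i=5 t=5 v=3: → [0,9); WM=3
i=6 t=7 v=4: → [0,9); WM=5
i=7 t=15 v=5: → [9,18); WM=13; [0,9) fires=36
i=8 t=17 v=1: → [9,18); WM=15
i=9 t=22 v=7: → [18,27); WM=20; [9,18) fires=6
i=10 t=24 v=1: → [18,27); WM=22
i=11 t=5 v=3: DROP (t<22-4); WM=22
i=12 t=25 v=1: → [18,27); WM=23
i=13 t=25 v=8: → [18,27); WM=23
i=14 t=26 v=6: → [18,27); WM=24
i=15 t=25 v=8: → [18,27); WM=24
i=16 t=26 v=4: → [18,27); WM=24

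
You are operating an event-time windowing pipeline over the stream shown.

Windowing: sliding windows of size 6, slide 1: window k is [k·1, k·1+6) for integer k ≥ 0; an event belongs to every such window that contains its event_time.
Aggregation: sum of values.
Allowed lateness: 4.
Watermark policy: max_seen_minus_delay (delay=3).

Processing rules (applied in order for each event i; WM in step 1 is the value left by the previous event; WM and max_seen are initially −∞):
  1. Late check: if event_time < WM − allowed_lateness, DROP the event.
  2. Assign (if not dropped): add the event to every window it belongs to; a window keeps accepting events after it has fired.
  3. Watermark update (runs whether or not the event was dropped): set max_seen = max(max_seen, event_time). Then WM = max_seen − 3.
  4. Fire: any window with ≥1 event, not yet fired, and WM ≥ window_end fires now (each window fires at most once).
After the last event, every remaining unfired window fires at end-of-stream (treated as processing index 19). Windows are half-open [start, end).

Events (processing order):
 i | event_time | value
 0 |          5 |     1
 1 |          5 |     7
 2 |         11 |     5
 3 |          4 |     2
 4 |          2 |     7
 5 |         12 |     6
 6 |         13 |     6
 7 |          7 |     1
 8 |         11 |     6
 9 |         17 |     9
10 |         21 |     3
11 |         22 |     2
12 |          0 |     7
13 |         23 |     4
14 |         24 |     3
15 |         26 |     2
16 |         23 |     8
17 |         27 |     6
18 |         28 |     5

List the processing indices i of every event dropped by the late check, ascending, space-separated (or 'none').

i=0 t=5 v=1: → [5,11),[4,10),[3,9),[2,8),[1,7),[0,6); WM=2
i=1 t=5 v=7: → [5,11),[4,10),[3,9),[2,8),[1,7),[0,6); WM=2
i=2 t=11 v=5: → [11,17),[10,16),[9,15),[8,14),[7,13),[6,12); WM=8; [0,6) fires=8 [1,7) fires=8 [2,8) fires=8
i=3 t=4 v=2: → [4,10),[3,9),[2,8),[1,7),[0,6); WM=8
i=4 t=2 v=7: DROP (t<8-4); WM=8
i=5 t=12 v=6: → [12,18),[11,17),[10,16),[9,15),[8,14),[7,13); WM=9; [3,9) fires=10
i=6 t=13 v=6: → [13,19),[12,18),[11,17),[10,16),[9,15),[8,14); WM=10; [4,10) fires=10
i=7 t=7 v=1: → [7,13),[6,12),[5,11),[4,10),[3,9),[2,8); WM=10
i=8 t=11 v=6: → [11,17),[10,16),[9,15),[8,14),[7,13),[6,12); WM=10
i=9 t=17 v=9: → [17,23),[16,22),[15,21),[14,20),[13,19),[12,18); WM=14; [5,11) fires=9 [6,12) fires=12 [7,13) fires=18 [8,14) fires=23
i=10 t=21 v=3: → [21,27),[20,26),[19,25),[18,24),[17,23),[16,22); WM=18; [9,15) fires=23 [10,16) fires=23 [11,17) fires=23 [12,18) fires=21
i=11 t=22 v=2: → [22,28),[21,27),[20,26),[19,25),[18,24),[17,23); WM=19; [13,19) fires=15
i=12 t=0 v=7: DROP (t<19-4); WM=19
i=13 t=23 v=4: → [23,29),[22,28),[21,27),[20,26),[19,25),[18,24); WM=20; [14,20) fires=9
i=14 t=24 v=3: → [24,30),[23,29),[22,28),[21,27),[20,26),[19,25); WM=21; [15,21) fires=9
i=15 t=26 v=2: → [26,32),[25,31),[24,30),[23,29),[22,28),[21,27); WM=23; [16,22) fires=12 [17,23) fires=14
i=16 t=23 v=8: → [23,29),[22,28),[21,27),[20,26),[19,25),[18,24); WM=23
i=17 t=27 v=6: → [27,33),[26,32),[25,31),[24,30),[23,29),[22,28); WM=24; [18,24) fires=17
i=18 t=28 v=5: → [28,34),[27,33),[26,32),[25,31),[24,30),[23,29); WM=25; [19,25) fires=20

4 12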